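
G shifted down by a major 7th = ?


Working:
major 7th: 7 letter names, 11 semitones
Letter: G - 6 → A
Pitch: G - 11 semitones, spelled as an A → Ab
= Ab


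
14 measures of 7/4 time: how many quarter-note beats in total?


Time signature 7/4: the bottom number 4 means the quarter note gets one count
The top number 7 means 7 quarter-note beats per measure
Total = 7 × 14 measures
= 98 quarter-note beats


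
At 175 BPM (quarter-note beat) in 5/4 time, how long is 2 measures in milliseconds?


Quarter-note beat duration = 60000 / 175 ms
Beats per measure (5/4) = 5
One measure = 5 × 60000 / 175 = 300000 / 175 ms
2 measures = 2 × 300000 / 175 = 600000 / 175
= 3428.6 ms


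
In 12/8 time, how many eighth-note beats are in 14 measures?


Working:
Time signature 12/8: the bottom number 8 means the eighth note gets one count
The top number 12 means 12 eighth-note beats per measure
Total = 12 × 14 measures
= 168 eighth-note beats


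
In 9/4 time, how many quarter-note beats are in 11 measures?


Time signature 9/4: the bottom number 4 means the quarter note gets one count
The top number 9 means 9 quarter-note beats per measure
Total = 9 × 11 measures
= 99 quarter-note beats


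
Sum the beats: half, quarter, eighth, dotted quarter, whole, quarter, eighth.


Beat values:
  half = 2 beats
  quarter = 1 beat
  eighth = 0.5 beats
  dotted quarter = 1.5 beats
  whole = 4 beats
  quarter = 1 beat
  eighth = 0.5 beats
Sum = 2 + 1 + 0.5 + 1.5 + 4 + 1 + 0.5
= 10.5 beats


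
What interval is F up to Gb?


Let's work it out.
Letter names: F → G spans 2 letter names → a 2nd
Semitones: F → Gb = 1 half-step
A 2nd of 1 semitone is a minor 2nd
= minor 2nd


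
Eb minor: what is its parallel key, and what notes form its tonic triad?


Solution.
Parallel keys share the same tonic but differ in mode
Eb minor → parallel is Eb major
Tonic triad of Eb major = Eb G Bb
= Eb major; triad = Eb G Bb


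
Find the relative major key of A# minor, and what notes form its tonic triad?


Working:
The relative major shares the key signature and is a minor 3rd above the minor tonic
A minor 3rd above A# is C#
→ relative major of A# minor is C# major
Tonic triad of C# major = root + major 3rd + perfect 5th = C# E# G#
= C# major; triad = C# E# G#


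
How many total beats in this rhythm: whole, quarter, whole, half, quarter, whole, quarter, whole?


Reasoning:
Beat values:
  whole = 4 beats
  quarter = 1 beat
  whole = 4 beats
  half = 2 beats
  quarter = 1 beat
  whole = 4 beats
  quarter = 1 beat
  whole = 4 beats
Sum = 4 + 1 + 4 + 2 + 1 + 4 + 1 + 4
= 21 beats


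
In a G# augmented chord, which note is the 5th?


Solution.
Augmented triad = root + major 3rd (4 semitones) + augmented 5th (8 semitones)
A triad on G# stacks thirds, so the chord tones use letter names G-B-D
Root: G#
Major 3rd above G#: B#
Augmented 5th above G#: D##
The 5th = D##


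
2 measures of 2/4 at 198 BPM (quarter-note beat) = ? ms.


Step by step:
Quarter-note beat duration = 60000 / 198 ms
Beats per measure (2/4) = 2
One measure = 2 × 60000 / 198 = 120000 / 198 ms
2 measures = 2 × 120000 / 198 = 240000 / 198
= 1212.1 ms


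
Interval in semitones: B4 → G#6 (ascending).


Working:
Absolute semitone position = octave×12 + chromatic position
B4: 4×12 + 11 = 59
G#6: 6×12 + 8 = 80
Difference = 80 - 59 = 21
= 21 semitones


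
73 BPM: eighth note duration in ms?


One quarter-note beat = 60000 / BPM = 60000 / 73 ms
Eighth note = 1/2 × quarter note
Duration = 1/2 × 60000 / 73 = 30000 / 73
= 411.0 ms


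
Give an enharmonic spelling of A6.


Enharmonic notes sound the same pitch but are spelled with different letter names
A and Bbb name the same pitch class
= Bbb6


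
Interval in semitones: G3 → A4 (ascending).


Working:
Absolute semitone position = octave×12 + chromatic position
G3: 3×12 + 7 = 43
A4: 4×12 + 9 = 57
Difference = 57 - 43 = 14
= 14 semitones


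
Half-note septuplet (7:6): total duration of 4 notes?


Septuplet: 7 notes occupy the space of 6 half notes
Space = 6 × 2 = 12 beats
Each septuplet note = 12 / 7 = 12/7 beats
4 notes = 4 × 12/7 = 48/7
= 48/7 beats


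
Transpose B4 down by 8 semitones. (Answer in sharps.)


Working:
B4: chromatic position 11 in octave 4 → absolute = 4×12 + 11 = 59
Transpose down 8: 59 - 8 = 51
51 = 4×12 + 3 → D# in octave 4
Result = D#4


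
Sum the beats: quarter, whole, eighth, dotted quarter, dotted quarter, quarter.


Solution.
Beat values:
  quarter = 1 beat
  whole = 4 beats
  eighth = 0.5 beats
  dotted quarter = 1.5 beats
  dotted quarter = 1.5 beats
  quarter = 1 beat
Sum = 1 + 4 + 0.5 + 1.5 + 1.5 + 1
= 9.5 beats


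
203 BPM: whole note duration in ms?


Step by step:
One quarter-note beat = 60000 / BPM = 60000 / 203 ms
Whole note = 4 × quarter note
Duration = 4 × 60000 / 203 = 240000 / 203
= 1182.3 ms


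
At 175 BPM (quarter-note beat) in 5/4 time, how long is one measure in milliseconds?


Solution.
Quarter-note beat duration = 60000 / 175 ms
Beats per measure (5/4) = 5
One measure = 5 × 60000 / 175 = 300000 / 175 ms
= 1714.3 ms


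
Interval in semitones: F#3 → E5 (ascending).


Working:
Absolute semitone position = octave×12 + chromatic position
F#3: 3×12 + 6 = 42
E5: 5×12 + 4 = 64
Difference = 64 - 42 = 22
= 22 semitones


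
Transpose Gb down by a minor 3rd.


minor 3rd: 3 letter names, 3 semitones
Letter: G - 2 → E
Pitch: Gb - 3 semitones, spelled as an E → Eb
= Eb


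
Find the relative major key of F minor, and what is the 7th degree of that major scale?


Reasoning:
The relative major shares the key signature and is a minor 3rd above the minor tonic
A minor 3rd above F is Ab
→ relative major of F minor is Ab major
Ab major scale: Ab Bb C Db Eb F G
= Ab major; 7th degree = G


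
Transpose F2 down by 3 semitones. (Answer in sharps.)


Working:
F2: chromatic position 5 in octave 2 → absolute = 2×12 + 5 = 29
Transpose down 3: 29 - 3 = 26
26 = 2×12 + 2 → D in octave 2
Result = D2


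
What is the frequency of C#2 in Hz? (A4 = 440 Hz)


Reasoning:
f = 440 × 2^(n/12) where n = semitones from A4
C#2: -32 semitones from A4
f = 440 × 2^(-32/12)
f = 69.30 Hz


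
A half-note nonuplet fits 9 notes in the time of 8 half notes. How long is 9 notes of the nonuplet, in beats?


Let's work it out.
Nonuplet: 9 notes occupy the space of 8 half notes
Space = 8 × 2 = 16 beats
Each nonuplet note = 16 / 9 = 16/9 beats
9 notes = 9 × 16/9 = 16
= 16 beats


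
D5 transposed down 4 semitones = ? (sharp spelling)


Working:
D5: chromatic position 2 in octave 5 → absolute = 5×12 + 2 = 62
Transpose down 4: 62 - 4 = 58
58 = 4×12 + 10 → A# in octave 4
Result = A#4


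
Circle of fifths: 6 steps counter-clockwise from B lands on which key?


Each counter-clockwise step moves down a perfect 5th (= up a perfect 4th)
From B: B → E → A → D → G → C → F
= F


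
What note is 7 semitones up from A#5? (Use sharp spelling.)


A#5: chromatic position 10 in octave 5 → absolute = 5×12 + 10 = 70
Transpose up 7: 70 + 7 = 77
77 = 6×12 + 5 → F in octave 6
Result = F6


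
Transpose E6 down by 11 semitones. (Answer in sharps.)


Let's work it out.
E6: chromatic position 4 in octave 6 → absolute = 6×12 + 4 = 76
Transpose down 11: 76 - 11 = 65
65 = 5×12 + 5 → F in octave 5
Result = F5


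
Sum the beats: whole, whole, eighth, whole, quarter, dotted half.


Working:
Beat values:
  whole = 4 beats
  whole = 4 beats
  eighth = 0.5 beats
  whole = 4 beats
  quarter = 1 beat
  dotted half = 3 beats
Sum = 4 + 4 + 0.5 + 4 + 1 + 3
= 16.5 beats


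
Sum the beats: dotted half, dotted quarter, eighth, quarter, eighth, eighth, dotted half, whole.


Reasoning:
Beat values:
  dotted half = 3 beats
  dotted quarter = 1.5 beats
  eighth = 0.5 beats
  quarter = 1 beat
  eighth = 0.5 beats
  eighth = 0.5 beats
  dotted half = 3 beats
  whole = 4 beats
Sum = 3 + 1.5 + 0.5 + 1 + 0.5 + 0.5 + 3 + 4
= 14 beats


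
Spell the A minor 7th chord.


Working:
Minor 7th chord = root + minor 3rd + perfect 5th + minor 7th
Seventh chords stack in thirds, so the letter names are A-C-E-G
Root: A
Minor 3rd above A: C
Perfect 5th above A: E
Minor 7th above A: G
Chord = A C E G


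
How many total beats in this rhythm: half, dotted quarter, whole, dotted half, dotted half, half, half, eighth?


Reasoning:
Beat values:
  half = 2 beats
  dotted quarter = 1.5 beats
  whole = 4 beats
  dotted half = 3 beats
  dotted half = 3 beats
  half = 2 beats
  half = 2 beats
  eighth = 0.5 beats
Sum = 2 + 1.5 + 4 + 3 + 3 + 2 + 2 + 0.5
= 18 beats


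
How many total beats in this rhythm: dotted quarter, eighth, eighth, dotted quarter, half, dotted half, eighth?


Beat values:
  dotted quarter = 1.5 beats
  eighth = 0.5 beats
  eighth = 0.5 beats
  dotted quarter = 1.5 beats
  half = 2 beats
  dotted half = 3 beats
  eighth = 0.5 beats
Sum = 1.5 + 0.5 + 0.5 + 1.5 + 2 + 3 + 0.5
= 9.5 beats


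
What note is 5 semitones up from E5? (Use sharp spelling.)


E5: chromatic position 4 in octave 5 → absolute = 5×12 + 4 = 64
Transpose up 5: 64 + 5 = 69
69 = 5×12 + 9 → A in octave 5
Result = A5


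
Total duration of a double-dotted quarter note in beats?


Working:
Base quarter note = 1 beat
Dot 1 adds half the previous value: +1/2
Dot 2 adds half the previous value: +1/4
One double-dotted quarter = 1 + 1/2 + 1/4 = 7/4
= 7/4 beats


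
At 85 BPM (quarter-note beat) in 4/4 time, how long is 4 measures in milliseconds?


Reasoning:
Quarter-note beat duration = 60000 / 85 ms
Beats per measure (4/4) = 4
One measure = 4 × 60000 / 85 = 240000 / 85 ms
4 measures = 4 × 240000 / 85 = 960000 / 85
= 11294.1 ms


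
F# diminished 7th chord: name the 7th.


Reasoning:
Diminished 7th chord = root + minor 3rd + diminished 5th + diminished 7th
Seventh chords stack in thirds, so the letter names are F-A-C-E
Root: F#
Minor 3rd above F#: A
Diminished 5th above F#: C
Diminished 7th above F#: Eb
The 7th = Eb


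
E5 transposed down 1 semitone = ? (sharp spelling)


Reasoning:
E5: chromatic position 4 in octave 5 → absolute = 5×12 + 4 = 64
Transpose down 1: 64 - 1 = 63
63 = 5×12 + 3 → D# in octave 5
Result = D#5


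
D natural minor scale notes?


Step by step:
Natural minor scale pattern: W-H-W-W-H-W-W (2-1-2-2-1-2-2 semitones)
Starting from D:
  D + 2 semitones → E
  E + 1 semitone → F
  F + 2 semitones → G
  G + 2 semitones → A
  A + 1 semitone → Bb
  Bb + 2 semitones → C
  C + 2 semitones → D
Scale = D E F G A Bb C


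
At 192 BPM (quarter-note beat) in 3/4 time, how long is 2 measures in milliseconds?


Working:
Quarter-note beat duration = 60000 / 192 ms
Beats per measure (3/4) = 3
One measure = 3 × 60000 / 192 = 180000 / 192 ms
2 measures = 2 × 180000 / 192 = 360000 / 192
= 1875.0 ms


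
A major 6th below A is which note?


A 6th spans 6 letter names, so from A we land on C
A major 6th = 9 semitones below A
Spell C at that pitch: C
= C


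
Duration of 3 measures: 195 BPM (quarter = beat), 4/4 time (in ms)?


Step by step:
Quarter-note beat duration = 60000 / 195 ms
Beats per measure (4/4) = 4
One measure = 4 × 60000 / 195 = 240000 / 195 ms
3 measures = 3 × 240000 / 195 = 720000 / 195
= 3692.3 ms


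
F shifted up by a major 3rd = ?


Let's work it out.
major 3rd: 3 letter names, 4 semitones
Letter: F + 2 → A
Pitch: F + 4 semitones, spelled as an A → A
= A


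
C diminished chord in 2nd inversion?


Root position: C Eb Gb
2nd inversion: move root and 3rd up an octave
Bass note: Gb
Notes (bottom to top) = Gb C Eb


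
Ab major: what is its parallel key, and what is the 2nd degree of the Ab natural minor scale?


Let's work it out.
Parallel keys share the same tonic but differ in mode
Ab major → parallel is Ab minor
Ab natural minor scale: Ab Bb Cb Db Eb Fb Gb
= Ab minor; 2nd degree = Bb


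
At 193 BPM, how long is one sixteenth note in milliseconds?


Step by step:
One quarter-note beat = 60000 / BPM = 60000 / 193 ms
Sixteenth note = 1/4 × quarter note
Duration = 1/4 × 60000 / 193 = 15000 / 193
= 77.7 ms


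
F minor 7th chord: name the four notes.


Let's work it out.
Minor 7th chord = root + minor 3rd + perfect 5th + minor 7th
Seventh chords stack in thirds, so the letter names are F-A-C-E
Root: F
Minor 3rd above F: Ab
Perfect 5th above F: C
Minor 7th above F: Eb
Chord = F Ab C Eb


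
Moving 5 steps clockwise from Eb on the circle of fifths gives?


Working:
Each clockwise step on the circle of fifths moves up a perfect 5th
From Eb: Eb → Bb → F → C → G → D
= D


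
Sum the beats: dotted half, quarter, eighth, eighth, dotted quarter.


Working:
Beat values:
  dotted half = 3 beats
  quarter = 1 beat
  eighth = 0.5 beats
  eighth = 0.5 beats
  dotted quarter = 1.5 beats
Sum = 3 + 1 + 0.5 + 0.5 + 1.5
= 6.5 beats


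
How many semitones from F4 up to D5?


Let's work it out.
Absolute semitone position = octave×12 + chromatic position
F4: 4×12 + 5 = 53
D5: 5×12 + 2 = 62
Difference = 62 - 53 = 9
= 9 semitones


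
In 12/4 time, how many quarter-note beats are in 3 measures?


Let's work it out.
Time signature 12/4: the bottom number 4 means the quarter note gets one count
The top number 12 means 12 quarter-note beats per measure
Total = 12 × 3 measures
= 36 quarter-note beats


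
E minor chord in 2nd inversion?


Root position: E G B
2nd inversion: move root and 3rd up an octave
Bass note: B
Notes (bottom to top) = B E G


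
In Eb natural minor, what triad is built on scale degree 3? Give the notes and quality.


Reasoning:
Eb natural minor scale: Eb F Gb Ab Bb Cb Db
Diatonic triad on degree 3 stacks scale notes 3, 5, 7: Gb Bb Db
Gb→Bb = 4 semitones; Gb→Db = 7 semitones → major triad
= Gb Bb Db (major)


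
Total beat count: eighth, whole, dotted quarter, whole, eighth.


Working:
Beat values:
  eighth = 0.5 beats
  whole = 4 beats
  dotted quarter = 1.5 beats
  whole = 4 beats
  eighth = 0.5 beats
Sum = 0.5 + 4 + 1.5 + 4 + 0.5
= 10.5 beats


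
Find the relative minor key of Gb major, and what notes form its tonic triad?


Working:
The relative minor shares the major's key signature and starts on its 6th degree
6th degree = a major 6th above the tonic; a major 6th above Gb is Eb
→ relative minor of Gb major is Eb minor
Tonic triad of Eb minor = root + minor 3rd + perfect 5th = Eb Gb Bb
= Eb minor; triad = Eb Gb Bb


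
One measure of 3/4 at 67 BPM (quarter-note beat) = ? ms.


Solution.
Quarter-note beat duration = 60000 / 67 ms
Beats per measure (3/4) = 3
One measure = 3 × 60000 / 67 = 180000 / 67 ms
= 2686.6 ms


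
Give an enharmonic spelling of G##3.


Reasoning:
Enharmonic notes sound the same pitch but are spelled with different letter names
G## and A name the same pitch class
= A3


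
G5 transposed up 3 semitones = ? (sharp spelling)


G5: chromatic position 7 in octave 5 → absolute = 5×12 + 7 = 67
Transpose up 3: 67 + 3 = 70
70 = 5×12 + 10 → A# in octave 5
Result = A#5


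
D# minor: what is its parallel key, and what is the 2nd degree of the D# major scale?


Solution.
Parallel keys share the same tonic but differ in mode
D# minor → parallel is D# major
D# major scale: D# E# F## G# A# B# C##
= D# major; 2nd degree = E#


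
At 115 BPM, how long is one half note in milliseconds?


Let's work it out.
One quarter-note beat = 60000 / BPM = 60000 / 115 ms
Half note = 2 × quarter note
Duration = 2 × 60000 / 115 = 120000 / 115
= 1043.5 ms


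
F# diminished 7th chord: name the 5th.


Working:
Diminished 7th chord = root + minor 3rd + diminished 5th + diminished 7th
Seventh chords stack in thirds, so the letter names are F-A-C-E
Root: F#
Minor 3rd above F#: A
Diminished 5th above F#: C
Diminished 7th above F#: Eb
The 5th = C


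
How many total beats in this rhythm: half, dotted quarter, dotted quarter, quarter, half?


Step by step:
Beat values:
  half = 2 beats
  dotted quarter = 1.5 beats
  dotted quarter = 1.5 beats
  quarter = 1 beat
  half = 2 beats
Sum = 2 + 1.5 + 1.5 + 1 + 2
= 8 beats


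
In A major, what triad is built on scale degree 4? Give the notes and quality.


A major scale: A B C# D E F# G#
Diatonic triad on degree 4 stacks scale notes 4, 6, 1: D F# A
D→F# = 4 semitones; D→A = 7 semitones → major triad
= D F# A (major)


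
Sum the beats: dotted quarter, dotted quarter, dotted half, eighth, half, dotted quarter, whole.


Working:
Beat values:
  dotted quarter = 1.5 beats
  dotted quarter = 1.5 beats
  dotted half = 3 beats
  eighth = 0.5 beats
  half = 2 beats
  dotted quarter = 1.5 beats
  whole = 4 beats
Sum = 1.5 + 1.5 + 3 + 0.5 + 2 + 1.5 + 4
= 14 beats


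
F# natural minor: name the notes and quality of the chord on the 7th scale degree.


Solution.
F# natural minor scale: F# G# A B C# D E
Diatonic triad on degree 7 stacks scale notes 7, 2, 4: E G# B
E→G# = 4 semitones; E→B = 7 semitones → major triad
= E G# B (major)


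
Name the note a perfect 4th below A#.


Reasoning:
A 4th spans 4 letter names, so from A we land on E
A perfect 4th = 5 semitones below A#
Spell E at that pitch: E#
= E#


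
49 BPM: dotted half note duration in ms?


One quarter-note beat = 60000 / BPM = 60000 / 49 ms
Dotted half note = 3 × quarter note
Duration = 3 × 60000 / 49 = 180000 / 49
= 3673.5 ms


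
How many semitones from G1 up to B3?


Absolute semitone position = octave×12 + chromatic position
G1: 1×12 + 7 = 19
B3: 3×12 + 11 = 47
Difference = 47 - 19 = 28
= 28 semitones


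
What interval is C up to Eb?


Step by step:
Letter names: C → E spans 3 letter names → a 3rd
Semitones: C → Eb = 3 half-steps
A 3rd of 3 semitones is a minor 3rd
= minor 3rd


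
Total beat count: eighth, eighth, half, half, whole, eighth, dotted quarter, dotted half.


Step by step:
Beat values:
  eighth = 0.5 beats
  eighth = 0.5 beats
  half = 2 beats
  half = 2 beats
  whole = 4 beats
  eighth = 0.5 beats
  dotted quarter = 1.5 beats
  dotted half = 3 beats
Sum = 0.5 + 0.5 + 2 + 2 + 4 + 0.5 + 1.5 + 3
= 14 beats


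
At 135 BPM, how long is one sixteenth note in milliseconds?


One quarter-note beat = 60000 / BPM = 60000 / 135 ms
Sixteenth note = 1/4 × quarter note
Duration = 1/4 × 60000 / 135 = 15000 / 135
= 111.1 ms


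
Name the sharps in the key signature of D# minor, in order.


Working:
Sharp minor keys follow the circle of fifths: A(0), E(1), B(2), F#(3), C#(4), G#(5), D#(6), A#(7)
D# minor has 6 sharps
Order of sharps: F# C# G# D# A# E# B# → first 6: F#, C#, G#, D#, A#, E#
= F#, C#, G#, D#, A#, E#


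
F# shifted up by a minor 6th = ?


minor 6th: 6 letter names, 8 semitones
Letter: F + 5 → D
Pitch: F# + 8 semitones, spelled as a D → D
= D


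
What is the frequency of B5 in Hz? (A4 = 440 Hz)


Reasoning:
f = 440 × 2^(n/12) where n = semitones from A4
B5: 14 semitones from A4
f = 440 × 2^(14/12)
f = 987.77 Hz


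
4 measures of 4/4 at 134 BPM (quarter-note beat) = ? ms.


Working:
Quarter-note beat duration = 60000 / 134 ms
Beats per measure (4/4) = 4
One measure = 4 × 60000 / 134 = 240000 / 134 ms
4 measures = 4 × 240000 / 134 = 960000 / 134
= 7164.2 ms


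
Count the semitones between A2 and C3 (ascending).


Reasoning:
Absolute semitone position = octave×12 + chromatic position
A2: 2×12 + 9 = 33
C3: 3×12 + 0 = 36
Difference = 36 - 33 = 3
= 3 semitones


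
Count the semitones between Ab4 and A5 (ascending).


Solution.
Absolute semitone position = octave×12 + chromatic position
Ab4: 4×12 + 8 = 56
A5: 5×12 + 9 = 69
Difference = 69 - 56 = 13
= 13 semitones


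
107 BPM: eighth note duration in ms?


Step by step:
One quarter-note beat = 60000 / BPM = 60000 / 107 ms
Eighth note = 1/2 × quarter note
Duration = 1/2 × 60000 / 107 = 30000 / 107
= 280.4 ms


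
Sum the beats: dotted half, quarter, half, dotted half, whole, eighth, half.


Beat values:
  dotted half = 3 beats
  quarter = 1 beat
  half = 2 beats
  dotted half = 3 beats
  whole = 4 beats
  eighth = 0.5 beats
  half = 2 beats
Sum = 3 + 1 + 2 + 3 + 4 + 0.5 + 2
= 15.5 beats


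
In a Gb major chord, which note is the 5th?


Let's work it out.
Major triad = root + major 3rd (4 semitones) + perfect 5th (7 semitones)
A triad on Gb stacks thirds, so the chord tones use letter names G-B-D
Root: Gb
Major 3rd above Gb: Bb
Perfect 5th above Gb: Db
The 5th = Db


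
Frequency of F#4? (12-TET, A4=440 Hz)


f = 440 × 2^(n/12) where n = semitones from A4
F#4: -3 semitones from A4
f = 440 × 2^(-3/12)
f = 369.99 Hz


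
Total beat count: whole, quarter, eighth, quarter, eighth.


Solution.
Beat values:
  whole = 4 beats
  quarter = 1 beat
  eighth = 0.5 beats
  quarter = 1 beat
  eighth = 0.5 beats
Sum = 4 + 1 + 0.5 + 1 + 0.5
= 7 beats


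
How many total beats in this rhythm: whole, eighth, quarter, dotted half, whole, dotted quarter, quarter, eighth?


Step by step:
Beat values:
  whole = 4 beats
  eighth = 0.5 beats
  quarter = 1 beat
  dotted half = 3 beats
  whole = 4 beats
  dotted quarter = 1.5 beats
  quarter = 1 beat
  eighth = 0.5 beats
Sum = 4 + 0.5 + 1 + 3 + 4 + 1.5 + 1 + 0.5
= 15.5 beats


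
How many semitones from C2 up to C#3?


Let's work it out.
Absolute semitone position = octave×12 + chromatic position
C2: 2×12 + 0 = 24
C#3: 3×12 + 1 = 37
Difference = 37 - 24 = 13
= 13 semitones


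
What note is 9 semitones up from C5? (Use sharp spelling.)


Reasoning:
C5: chromatic position 0 in octave 5 → absolute = 5×12 + 0 = 60
Transpose up 9: 60 + 9 = 69
69 = 5×12 + 9 → A in octave 5
Result = A5


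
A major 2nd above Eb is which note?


A 2nd spans 2 letter names, so from E we land on F
A major 2nd = 2 semitones above Eb
Spell F at that pitch: F
= F


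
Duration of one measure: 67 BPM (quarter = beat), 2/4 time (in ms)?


Quarter-note beat duration = 60000 / 67 ms
Beats per measure (2/4) = 2
One measure = 2 × 60000 / 67 = 120000 / 67 ms
= 1791.0 ms


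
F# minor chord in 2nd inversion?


Working:
Root position: F# A C#
2nd inversion: move root and 3rd up an octave
Bass note: C#
Notes (bottom to top) = C# F# A


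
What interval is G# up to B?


Solution.
Letter names: G → B spans 3 letter names → a 3rd
Semitones: G# → B = 3 half-steps
A 3rd of 3 semitones is a minor 3rd
= minor 3rd


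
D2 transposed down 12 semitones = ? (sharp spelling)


D2: chromatic position 2 in octave 2 → absolute = 2×12 + 2 = 26
Transpose down 12: 26 - 12 = 14
14 = 1×12 + 2 → D in octave 1
Result = D1


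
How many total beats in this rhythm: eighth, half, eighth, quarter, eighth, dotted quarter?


Working:
Beat values:
  eighth = 0.5 beats
  half = 2 beats
  eighth = 0.5 beats
  quarter = 1 beat
  eighth = 0.5 beats
  dotted quarter = 1.5 beats
Sum = 0.5 + 2 + 0.5 + 1 + 0.5 + 1.5
= 6 beats


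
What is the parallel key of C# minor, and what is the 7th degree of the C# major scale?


Step by step:
Parallel keys share the same tonic but differ in mode
C# minor → parallel is C# major
C# major scale: C# D# E# F# G# A# B#
= C# major; 7th degree = B#


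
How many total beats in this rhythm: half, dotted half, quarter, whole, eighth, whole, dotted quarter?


Reasoning:
Beat values:
  half = 2 beats
  dotted half = 3 beats
  quarter = 1 beat
  whole = 4 beats
  eighth = 0.5 beats
  whole = 4 beats
  dotted quarter = 1.5 beats
Sum = 2 + 3 + 1 + 4 + 0.5 + 4 + 1.5
= 16 beats


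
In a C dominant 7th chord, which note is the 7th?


Working:
Dominant 7th chord = root + major 3rd + perfect 5th + minor 7th
Seventh chords stack in thirds, so the letter names are C-E-G-B
Root: C
Major 3rd above C: E
Perfect 5th above C: G
Minor 7th above C: Bb
The 7th = Bb


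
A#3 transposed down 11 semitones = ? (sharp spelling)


Working:
A#3: chromatic position 10 in octave 3 → absolute = 3×12 + 10 = 46
Transpose down 11: 46 - 11 = 35
35 = 2×12 + 11 → B in octave 2
Result = B2


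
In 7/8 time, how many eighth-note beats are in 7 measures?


Time signature 7/8: the bottom number 8 means the eighth note gets one count
The top number 7 means 7 eighth-note beats per measure
Total = 7 × 7 measures
= 49 eighth-note beats


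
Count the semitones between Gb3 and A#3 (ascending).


Reasoning:
Absolute semitone position = octave×12 + chromatic position
Gb3: 3×12 + 6 = 42
A#3: 3×12 + 10 = 46
Difference = 46 - 42 = 4
= 4 semitones


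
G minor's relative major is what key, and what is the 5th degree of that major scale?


Solution.
The relative major shares the key signature and is a minor 3rd above the minor tonic
A minor 3rd above G is Bb
→ relative major of G minor is Bb major
Bb major scale: Bb C D Eb F G A
= Bb major; 5th degree = F


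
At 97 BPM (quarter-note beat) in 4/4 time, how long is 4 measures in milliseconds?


Let's work it out.
Quarter-note beat duration = 60000 / 97 ms
Beats per measure (4/4) = 4
One measure = 4 × 60000 / 97 = 240000 / 97 ms
4 measures = 4 × 240000 / 97 = 960000 / 97
= 9896.9 ms


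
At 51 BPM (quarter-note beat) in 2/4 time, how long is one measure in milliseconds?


Reasoning:
Quarter-note beat duration = 60000 / 51 ms
Beats per measure (2/4) = 2
One measure = 2 × 60000 / 51 = 120000 / 51 ms
= 2352.9 ms


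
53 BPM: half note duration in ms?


Let's work it out.
One quarter-note beat = 60000 / BPM = 60000 / 53 ms
Half note = 2 × quarter note
Duration = 2 × 60000 / 53 = 120000 / 53
= 2264.2 ms


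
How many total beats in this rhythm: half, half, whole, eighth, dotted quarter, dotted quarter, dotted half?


Let's work it out.
Beat values:
  half = 2 beats
  half = 2 beats
  whole = 4 beats
  eighth = 0.5 beats
  dotted quarter = 1.5 beats
  dotted quarter = 1.5 beats
  dotted half = 3 beats
Sum = 2 + 2 + 4 + 0.5 + 1.5 + 1.5 + 3
= 14.5 beats


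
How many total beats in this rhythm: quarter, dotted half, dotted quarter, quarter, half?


Beat values:
  quarter = 1 beat
  dotted half = 3 beats
  dotted quarter = 1.5 beats
  quarter = 1 beat
  half = 2 beats
Sum = 1 + 3 + 1.5 + 1 + 2
= 8.5 beats


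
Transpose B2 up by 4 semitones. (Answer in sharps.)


Working:
B2: chromatic position 11 in octave 2 → absolute = 2×12 + 11 = 35
Transpose up 4: 35 + 4 = 39
39 = 3×12 + 3 → D# in octave 3
Result = D#3


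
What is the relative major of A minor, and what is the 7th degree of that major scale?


Step by step:
The relative major shares the key signature and is a minor 3rd above the minor tonic
A minor 3rd above A is C
→ relative major of A minor is C major
C major scale: C D E F G A B
= C major; 7th degree = B


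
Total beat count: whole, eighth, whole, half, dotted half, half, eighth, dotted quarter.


Let's work it out.
Beat values:
  whole = 4 beats
  eighth = 0.5 beats
  whole = 4 beats
  half = 2 beats
  dotted half = 3 beats
  half = 2 beats
  eighth = 0.5 beats
  dotted quarter = 1.5 beats
Sum = 4 + 0.5 + 4 + 2 + 3 + 2 + 0.5 + 1.5
= 17.5 beats


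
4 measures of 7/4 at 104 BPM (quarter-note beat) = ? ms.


Step by step:
Quarter-note beat duration = 60000 / 104 ms
Beats per measure (7/4) = 7
One measure = 7 × 60000 / 104 = 420000 / 104 ms
4 measures = 4 × 420000 / 104 = 1680000 / 104
= 16153.8 ms


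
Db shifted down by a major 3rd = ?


Solution.
major 3rd: 3 letter names, 4 semitones
Letter: D - 2 → B
Pitch: Db - 4 semitones, spelled as a B → Bbb
= Bbb


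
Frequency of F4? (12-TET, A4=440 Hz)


Solution.
f = 440 × 2^(n/12) where n = semitones from A4
F4: -4 semitones from A4
f = 440 × 2^(-4/12)
f = 349.23 Hz


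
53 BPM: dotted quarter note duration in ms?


Solution.
One quarter-note beat = 60000 / BPM = 60000 / 53 ms
Dotted quarter note = 3/2 × quarter note
Duration = 3/2 × 60000 / 53 = 90000 / 53
= 1698.1 ms


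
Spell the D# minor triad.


Minor triad = root + minor 3rd (3 semitones) + perfect 5th (7 semitones)
A triad on D# stacks thirds, so the chord tones use letter names D-F-A
Root: D#
Minor 3rd above D#: F#
Perfect 5th above D#: A#
Chord = D# F# A#


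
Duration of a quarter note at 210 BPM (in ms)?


Working:
One quarter-note beat = 60000 / BPM = 60000 / 210 ms
Duration = 60000 / 210
= 285.7 ms


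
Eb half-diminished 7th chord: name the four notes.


Solution.
Half-diminished 7th chord = root + minor 3rd + diminished 5th + minor 7th
Seventh chords stack in thirds, so the letter names are E-G-B-D
Root: Eb
Minor 3rd above Eb: Gb
Diminished 5th above Eb: Bbb
Minor 7th above Eb: Db
Chord = Eb Gb Bbb Db


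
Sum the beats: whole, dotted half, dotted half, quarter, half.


Working:
Beat values:
  whole = 4 beats
  dotted half = 3 beats
  dotted half = 3 beats
  quarter = 1 beat
  half = 2 beats
Sum = 4 + 3 + 3 + 1 + 2
= 13 beats


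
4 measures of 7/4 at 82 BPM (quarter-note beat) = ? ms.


Working:
Quarter-note beat duration = 60000 / 82 ms
Beats per measure (7/4) = 7
One measure = 7 × 60000 / 82 = 420000 / 82 ms
4 measures = 4 × 420000 / 82 = 1680000 / 82
= 20487.8 ms


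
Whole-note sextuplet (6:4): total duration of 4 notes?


Working:
Sextuplet: 6 notes occupy the space of 4 whole notes
Space = 4 × 4 = 16 beats
Each sextuplet note = 16 / 6 = 8/3 beats
4 notes = 4 × 8/3 = 32/3
= 32/3 beats


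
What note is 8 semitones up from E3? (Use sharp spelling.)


Solution.
E3: chromatic position 4 in octave 3 → absolute = 3×12 + 4 = 40
Transpose up 8: 40 + 8 = 48
48 = 4×12 + 0 → C in octave 4
Result = C4


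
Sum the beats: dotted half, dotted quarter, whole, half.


Let's work it out.
Beat values:
  dotted half = 3 beats
  dotted quarter = 1.5 beats
  whole = 4 beats
  half = 2 beats
Sum = 3 + 1.5 + 4 + 2
= 10.5 beats


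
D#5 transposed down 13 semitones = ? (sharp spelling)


Solution.
D#5: chromatic position 3 in octave 5 → absolute = 5×12 + 3 = 63
Transpose down 13: 63 - 13 = 50
50 = 4×12 + 2 → D in octave 4
Result = D4


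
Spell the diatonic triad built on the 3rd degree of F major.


F major scale: F G A Bb C D E
Diatonic triad on degree 3 stacks scale notes 3, 5, 7: A C E
A→C = 3 semitones; A→E = 7 semitones → minor triad
= A C E (minor)


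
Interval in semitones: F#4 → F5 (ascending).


Reasoning:
Absolute semitone position = octave×12 + chromatic position
F#4: 4×12 + 6 = 54
F5: 5×12 + 5 = 65
Difference = 65 - 54 = 11
= 11 semitones


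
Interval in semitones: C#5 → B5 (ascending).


Step by step:
Absolute semitone position = octave×12 + chromatic position
C#5: 5×12 + 1 = 61
B5: 5×12 + 11 = 71
Difference = 71 - 61 = 10
= 10 semitones


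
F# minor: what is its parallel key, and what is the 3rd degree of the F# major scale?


Reasoning:
Parallel keys share the same tonic but differ in mode
F# minor → parallel is F# major
F# major scale: F# G# A# B C# D# E#
= F# major; 3rd degree = A#


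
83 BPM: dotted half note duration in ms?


One quarter-note beat = 60000 / BPM = 60000 / 83 ms
Dotted half note = 3 × quarter note
Duration = 3 × 60000 / 83 = 180000 / 83
= 2168.7 ms


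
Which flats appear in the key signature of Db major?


Flat major keys: C(0), F(1), Bb(2), Eb(3), Ab(4), Db(5), Gb(6), Cb(7)
Db major has 5 flats
Order of flats: Bb Eb Ab Db Gb Cb Fb → first 5: Bb, Eb, Ab, Db, Gb
= Bb, Eb, Ab, Db, Gb


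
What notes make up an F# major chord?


Solution.
Major triad = root + major 3rd (4 semitones) + perfect 5th (7 semitones)
A triad on F# stacks thirds, so the chord tones use letter names F-A-C
Root: F#
Major 3rd above F#: A#
Perfect 5th above F#: C#
Chord = F# A# C#


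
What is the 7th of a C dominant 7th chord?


Dominant 7th chord = root + major 3rd + perfect 5th + minor 7th
Seventh chords stack in thirds, so the letter names are C-E-G-B
Root: C
Major 3rd above C: E
Perfect 5th above C: G
Minor 7th above C: Bb
The 7th = Bb


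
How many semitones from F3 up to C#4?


Working:
Absolute semitone position = octave×12 + chromatic position
F3: 3×12 + 5 = 41
C#4: 4×12 + 1 = 49
Difference = 49 - 41 = 8
= 8 semitones


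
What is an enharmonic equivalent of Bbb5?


Let's work it out.
Enharmonic notes sound the same pitch but are spelled with different letter names
Bbb and A name the same pitch class
= A5


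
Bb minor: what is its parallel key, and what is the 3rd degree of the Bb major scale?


Let's work it out.
Parallel keys share the same tonic but differ in mode
Bb minor → parallel is Bb major
Bb major scale: Bb C D Eb F G A
= Bb major; 3rd degree = D


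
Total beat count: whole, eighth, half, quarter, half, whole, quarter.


Beat values:
  whole = 4 beats
  eighth = 0.5 beats
  half = 2 beats
  quarter = 1 beat
  half = 2 beats
  whole = 4 beats
  quarter = 1 beat
Sum = 4 + 0.5 + 2 + 1 + 2 + 4 + 1
= 14.5 beats


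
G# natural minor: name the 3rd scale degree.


Natural minor scale pattern: W-H-W-W-H-W-W (2-1-2-2-1-2-2 semitones)
Starting from G#:
  G# + 2 semitones → A#
  A# + 1 semitone → B
  B + 2 semitones → C#
  C# + 2 semitones → D#
  D# + 1 semitone → E
  E + 2 semitones → F#
  F# + 2 semitones → G#
Scale: G# A# B C# D# E F#
Degree 3 = B


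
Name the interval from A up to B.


Letter names: A → B spans 2 letter names → a 2nd
Semitones: A → B = 2 half-steps
A 2nd of 2 semitones is a major 2nd
= major 2nd


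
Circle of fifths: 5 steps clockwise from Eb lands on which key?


Step by step:
Each clockwise step on the circle of fifths moves up a perfect 5th
From Eb: Eb → Bb → F → C → G → D
= D


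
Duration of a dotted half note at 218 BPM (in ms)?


Solution.
One quarter-note beat = 60000 / BPM = 60000 / 218 ms
Dotted half note = 3 × quarter note
Duration = 3 × 60000 / 218 = 180000 / 218
= 825.7 ms


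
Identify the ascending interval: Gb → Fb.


Solution.
Letter names: G → F spans 7 letter names → a 7th
Semitones: Gb → Fb = 10 half-steps
A 7th of 10 semitones is a minor 7th
= minor 7th


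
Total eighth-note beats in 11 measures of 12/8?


Solution.
Time signature 12/8: the bottom number 8 means the eighth note gets one count
The top number 12 means 12 eighth-note beats per measure
Total = 12 × 11 measures
= 132 eighth-note beats


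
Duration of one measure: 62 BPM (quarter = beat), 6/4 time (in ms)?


Let's work it out.
Quarter-note beat duration = 60000 / 62 ms
Beats per measure (6/4) = 6
One measure = 6 × 60000 / 62 = 360000 / 62 ms
= 5806.5 ms


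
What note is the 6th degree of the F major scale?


Major scale pattern: W-W-H-W-W-W-H (2-2-1-2-2-2-1 semitones)
Starting from F:
  F + 2 semitones → G
  G + 2 semitones → A
  A + 1 semitone → Bb
  Bb + 2 semitones → C
  C + 2 semitones → D
  D + 2 semitones → E
  E + 1 semitone → F
Scale: F G A Bb C D E
Degree 6 = D


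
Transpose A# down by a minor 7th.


Let's work it out.
minor 7th: 7 letter names, 10 semitones
Letter: A - 6 → B
Pitch: A# - 10 semitones, spelled as a B → B#
= B#


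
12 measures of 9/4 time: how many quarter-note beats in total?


Step by step:
Time signature 9/4: the bottom number 4 means the quarter note gets one count
The top number 9 means 9 quarter-note beats per measure
Total = 9 × 12 measures
= 108 quarter-note beats


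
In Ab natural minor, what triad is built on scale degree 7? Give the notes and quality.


Working:
Ab natural minor scale: Ab Bb Cb Db Eb Fb Gb
Diatonic triad on degree 7 stacks scale notes 7, 2, 4: Gb Bb Db
Gb→Bb = 4 semitones; Gb→Db = 7 semitones → major triad
= Gb Bb Db (major)


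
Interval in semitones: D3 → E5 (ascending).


Reasoning:
Absolute semitone position = octave×12 + chromatic position
D3: 3×12 + 2 = 38
E5: 5×12 + 4 = 64
Difference = 64 - 38 = 26
= 26 semitones


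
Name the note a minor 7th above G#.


A 7th spans 7 letter names, so from G we land on F
A minor 7th = 10 semitones above G#
Spell F at that pitch: F#
= F#


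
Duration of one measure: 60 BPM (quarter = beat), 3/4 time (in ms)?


Reasoning:
Quarter-note beat duration = 60000 / 60 ms
Beats per measure (3/4) = 3
One measure = 3 × 60000 / 60 = 180000 / 60 ms
= 3000.0 ms


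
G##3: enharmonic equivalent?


Enharmonic notes sound the same pitch but are spelled with different letter names
G## and A name the same pitch class
= A3


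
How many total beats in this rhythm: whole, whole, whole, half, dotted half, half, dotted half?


Working:
Beat values:
  whole = 4 beats
  whole = 4 beats
  whole = 4 beats
  half = 2 beats
  dotted half = 3 beats
  half = 2 beats
  dotted half = 3 beats
Sum = 4 + 4 + 4 + 2 + 3 + 2 + 3
= 22 beats


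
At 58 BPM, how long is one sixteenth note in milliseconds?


One quarter-note beat = 60000 / BPM = 60000 / 58 ms
Sixteenth note = 1/4 × quarter note
Duration = 1/4 × 60000 / 58 = 15000 / 58
= 258.6 ms


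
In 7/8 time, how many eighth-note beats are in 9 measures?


Step by step:
Time signature 7/8: the bottom number 8 means the eighth note gets one count
The top number 7 means 7 eighth-note beats per measure
Total = 7 × 9 measures
= 63 eighth-note beats


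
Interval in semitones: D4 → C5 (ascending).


Step by step:
Absolute semitone position = octave×12 + chromatic position
D4: 4×12 + 2 = 50
C5: 5×12 + 0 = 60
Difference = 60 - 50 = 10
= 10 semitones


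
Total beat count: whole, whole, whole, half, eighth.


Beat values:
  whole = 4 beats
  whole = 4 beats
  whole = 4 beats
  half = 2 beats
  eighth = 0.5 beats
Sum = 4 + 4 + 4 + 2 + 0.5
= 14.5 beats


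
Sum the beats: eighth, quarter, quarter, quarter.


Solution.
Beat values:
  eighth = 0.5 beats
  quarter = 1 beat
  quarter = 1 beat
  quarter = 1 beat
Sum = 0.5 + 1 + 1 + 1
= 3.5 beats


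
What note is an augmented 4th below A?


Step by step:
A 4th spans 4 letter names, so from A we land on E
An augmented 4th = 6 semitones below A
Spell E at that pitch: Eb
= Eb


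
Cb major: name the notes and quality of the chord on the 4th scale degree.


Cb major scale: Cb Db Eb Fb Gb Ab Bb
Diatonic triad on degree 4 stacks scale notes 4, 6, 1: Fb Ab Cb
Fb→Ab = 4 semitones; Fb→Cb = 7 semitones → major triad
= Fb Ab Cb (major)


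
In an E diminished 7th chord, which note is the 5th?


Working:
Diminished 7th chord = root + minor 3rd + diminished 5th + diminished 7th
Seventh chords stack in thirds, so the letter names are E-G-B-D
Root: E
Minor 3rd above E: G
Diminished 5th above E: Bb
Diminished 7th above E: Db
The 5th = Bb


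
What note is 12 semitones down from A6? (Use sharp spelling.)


Step by step:
A6: chromatic position 9 in octave 6 → absolute = 6×12 + 9 = 81
Transpose down 12: 81 - 12 = 69
69 = 5×12 + 9 → A in octave 5
Result = A5


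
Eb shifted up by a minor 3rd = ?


minor 3rd: 3 letter names, 3 semitones
Letter: E + 2 → G
Pitch: Eb + 3 semitones, spelled as a G → Gb
= Gb


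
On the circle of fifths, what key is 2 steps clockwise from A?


Working:
Each clockwise step on the circle of fifths moves up a perfect 5th
From A: A → E → B
= B


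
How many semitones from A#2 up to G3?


Let's work it out.
Absolute semitone position = octave×12 + chromatic position
A#2: 2×12 + 10 = 34
G3: 3×12 + 7 = 43
Difference = 43 - 34 = 9
= 9 semitones


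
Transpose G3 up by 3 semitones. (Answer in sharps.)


Working:
G3: chromatic position 7 in octave 3 → absolute = 3×12 + 7 = 43
Transpose up 3: 43 + 3 = 46
46 = 3×12 + 10 → A# in octave 3
Result = A#3


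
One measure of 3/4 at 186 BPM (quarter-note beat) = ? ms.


Quarter-note beat duration = 60000 / 186 ms
Beats per measure (3/4) = 3
One measure = 3 × 60000 / 186 = 180000 / 186 ms
= 967.7 ms
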